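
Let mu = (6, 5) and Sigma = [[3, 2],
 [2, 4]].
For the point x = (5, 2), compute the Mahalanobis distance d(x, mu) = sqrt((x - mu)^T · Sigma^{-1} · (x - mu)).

Step 1 — centre the observation: (x - mu) = (-1, -3).

Step 2 — invert Sigma. det(Sigma) = 3·4 - (2)² = 8.
  Sigma^{-1} = (1/det) · [[d, -b], [-b, a]] = [[0.5, -0.25],
 [-0.25, 0.375]].

Step 3 — form the quadratic (x - mu)^T · Sigma^{-1} · (x - mu):
  Sigma^{-1} · (x - mu) = (0.25, -0.875).
  (x - mu)^T · [Sigma^{-1} · (x - mu)] = (-1)·(0.25) + (-3)·(-0.875) = 2.375.

Step 4 — take square root: d = √(2.375) ≈ 1.5411.

d(x, mu) = √(2.375) ≈ 1.5411


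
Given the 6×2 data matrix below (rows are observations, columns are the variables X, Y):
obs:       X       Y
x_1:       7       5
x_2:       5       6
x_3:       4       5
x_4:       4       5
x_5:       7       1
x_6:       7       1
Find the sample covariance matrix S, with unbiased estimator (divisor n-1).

Step 1 — column means:
  mean(X) = (7 + 5 + 4 + 4 + 7 + 7) / 6 = 34/6 = 5.6667
  mean(Y) = (5 + 6 + 5 + 5 + 1 + 1) / 6 = 23/6 = 3.8333

Step 2 — sample covariance S[i,j] = (1/(n-1)) · Σ_k (x_{k,i} - mean_i) · (x_{k,j} - mean_j), with n-1 = 5.
  S[X,X] = ((1.3333)·(1.3333) + (-0.6667)·(-0.6667) + (-1.6667)·(-1.6667) + (-1.6667)·(-1.6667) + (1.3333)·(1.3333) + (1.3333)·(1.3333)) / 5 = 11.3333/5 = 2.2667
  S[X,Y] = ((1.3333)·(1.1667) + (-0.6667)·(2.1667) + (-1.6667)·(1.1667) + (-1.6667)·(1.1667) + (1.3333)·(-2.8333) + (1.3333)·(-2.8333)) / 5 = -11.3333/5 = -2.2667
  S[Y,Y] = ((1.1667)·(1.1667) + (2.1667)·(2.1667) + (1.1667)·(1.1667) + (1.1667)·(1.1667) + (-2.8333)·(-2.8333) + (-2.8333)·(-2.8333)) / 5 = 24.8333/5 = 4.9667

S is symmetric (S[j,i] = S[i,j]). Assembling:

S = [[2.2667, -2.2667],
 [-2.2667, 4.9667]]


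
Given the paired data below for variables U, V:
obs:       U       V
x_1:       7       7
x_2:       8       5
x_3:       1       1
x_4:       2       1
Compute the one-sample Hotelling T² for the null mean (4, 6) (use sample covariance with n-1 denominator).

Step 1 — sample mean vector:
  mean(U) = (7 + 8 + 1 + 2) / 4 = 18/4 = 4.5
  mean(V) = (7 + 5 + 1 + 1) / 4 = 14/4 = 3.5
  x̄ = (4.5, 3.5),  deviation x̄ - mu_0 = (4.5, 3.5) - (4, 6) = (0.5, -2.5).

Step 2 — sample covariance matrix, S[i,j] = (1/(n-1)) · Σ_k (x_{k,i} - mean_i) · (x_{k,j} - mean_j), divisor n-1 = 3:
  S[U,U] = ((2.5)·(2.5) + (3.5)·(3.5) + (-3.5)·(-3.5) + (-2.5)·(-2.5)) / 3 = 37/3 = 12.3333
  S[U,V] = ((2.5)·(3.5) + (3.5)·(1.5) + (-3.5)·(-2.5) + (-2.5)·(-2.5)) / 3 = 29/3 = 9.6667
  S[V,V] = ((3.5)·(3.5) + (1.5)·(1.5) + (-2.5)·(-2.5) + (-2.5)·(-2.5)) / 3 = 27/3 = 9
  S = [[12.3333, 9.6667],
 [9.6667, 9]].

Step 3 — invert S. det(S) = 12.3333·9 - (9.6667)² = 17.5556.
  S^{-1} = (1/det) · [[d, -b], [-b, a]] = [[0.5127, -0.5506],
 [-0.5506, 0.7025]].

Step 4 — quadratic form (x̄ - mu_0)^T · S^{-1} · (x̄ - mu_0):
  S^{-1} · (x̄ - mu_0) = (1.6329, -2.0316),
  (x̄ - mu_0)^T · [...] = (0.5)·(1.6329) + (-2.5)·(-2.0316) = 5.8956.

Step 5 — scale by n: T² = 4 · 5.8956 = 23.5823.

T² ≈ 23.5823


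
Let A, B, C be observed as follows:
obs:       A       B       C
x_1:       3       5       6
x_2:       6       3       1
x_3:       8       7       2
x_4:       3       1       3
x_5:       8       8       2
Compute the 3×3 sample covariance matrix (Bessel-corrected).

Step 1 — column means:
  mean(A) = (3 + 6 + 8 + 3 + 8) / 5 = 28/5 = 5.6
  mean(B) = (5 + 3 + 7 + 1 + 8) / 5 = 24/5 = 4.8
  mean(C) = (6 + 1 + 2 + 3 + 2) / 5 = 14/5 = 2.8

Step 2 — sample covariance S[i,j] = (1/(n-1)) · Σ_k (x_{k,i} - mean_i) · (x_{k,j} - mean_j), with n-1 = 4.
  S[A,A] = ((-2.6)·(-2.6) + (0.4)·(0.4) + (2.4)·(2.4) + (-2.6)·(-2.6) + (2.4)·(2.4)) / 4 = 25.2/4 = 6.3
  S[A,B] = ((-2.6)·(0.2) + (0.4)·(-1.8) + (2.4)·(2.2) + (-2.6)·(-3.8) + (2.4)·(3.2)) / 4 = 21.6/4 = 5.4
  S[A,C] = ((-2.6)·(3.2) + (0.4)·(-1.8) + (2.4)·(-0.8) + (-2.6)·(0.2) + (2.4)·(-0.8)) / 4 = -13.4/4 = -3.35
  S[B,B] = ((0.2)·(0.2) + (-1.8)·(-1.8) + (2.2)·(2.2) + (-3.8)·(-3.8) + (3.2)·(3.2)) / 4 = 32.8/4 = 8.2
  S[B,C] = ((0.2)·(3.2) + (-1.8)·(-1.8) + (2.2)·(-0.8) + (-3.8)·(0.2) + (3.2)·(-0.8)) / 4 = -1.2/4 = -0.3
  S[C,C] = ((3.2)·(3.2) + (-1.8)·(-1.8) + (-0.8)·(-0.8) + (0.2)·(0.2) + (-0.8)·(-0.8)) / 4 = 14.8/4 = 3.7

S is symmetric (S[j,i] = S[i,j]). Assembling:

S = [[6.3, 5.4, -3.35],
 [5.4, 8.2, -0.3],
 [-3.35, -0.3, 3.7]]


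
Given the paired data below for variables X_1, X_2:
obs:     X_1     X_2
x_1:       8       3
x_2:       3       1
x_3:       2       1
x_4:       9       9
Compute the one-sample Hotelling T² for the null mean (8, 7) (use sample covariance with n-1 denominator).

Step 1 — sample mean vector:
  mean(X_1) = (8 + 3 + 2 + 9) / 4 = 22/4 = 5.5
  mean(X_2) = (3 + 1 + 1 + 9) / 4 = 14/4 = 3.5
  x̄ = (5.5, 3.5),  deviation x̄ - mu_0 = (5.5, 3.5) - (8, 7) = (-2.5, -3.5).

Step 2 — sample covariance matrix, S[i,j] = (1/(n-1)) · Σ_k (x_{k,i} - mean_i) · (x_{k,j} - mean_j), divisor n-1 = 3:
  S[X_1,X_1] = ((2.5)·(2.5) + (-2.5)·(-2.5) + (-3.5)·(-3.5) + (3.5)·(3.5)) / 3 = 37/3 = 12.3333
  S[X_1,X_2] = ((2.5)·(-0.5) + (-2.5)·(-2.5) + (-3.5)·(-2.5) + (3.5)·(5.5)) / 3 = 33/3 = 11
  S[X_2,X_2] = ((-0.5)·(-0.5) + (-2.5)·(-2.5) + (-2.5)·(-2.5) + (5.5)·(5.5)) / 3 = 43/3 = 14.3333
  S = [[12.3333, 11],
 [11, 14.3333]].

Step 3 — invert S. det(S) = 12.3333·14.3333 - (11)² = 55.7778.
  S^{-1} = (1/det) · [[d, -b], [-b, a]] = [[0.257, -0.1972],
 [-0.1972, 0.2211]].

Step 4 — quadratic form (x̄ - mu_0)^T · S^{-1} · (x̄ - mu_0):
  S^{-1} · (x̄ - mu_0) = (0.0478, -0.2809),
  (x̄ - mu_0)^T · [...] = (-2.5)·(0.0478) + (-3.5)·(-0.2809) = 0.8635.

Step 5 — scale by n: T² = 4 · 0.8635 = 3.4542.

T² ≈ 3.4542


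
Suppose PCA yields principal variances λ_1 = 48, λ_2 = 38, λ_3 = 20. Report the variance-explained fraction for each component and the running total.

Step 1 — total variance = trace(Sigma) = Σ λ_i = 48 + 38 + 20 = 106.

Step 2 — fraction explained by component i = λ_i / Σ λ:
  PC1: 48/106 = 0.4528
  PC2: 38/106 = 0.3585
  PC3: 20/106 = 0.1887

Step 3 — cumulative fraction after k components = (λ_1 + ... + λ_k) / Σ λ:
  k = 1: 48/106 = 0.4528
  k = 2: (48 + 38)/106 = 86/106 = 0.8113
  k = 3: (48 + 38 + 20)/106 = 106/106 = 1

Summary (fraction, with percent):

explained: PC1 0.4528 (45.28%), PC2 0.3585 (35.85%), PC3 0.1887 (18.87%);  cumulative: 0.4528, 0.8113, 1


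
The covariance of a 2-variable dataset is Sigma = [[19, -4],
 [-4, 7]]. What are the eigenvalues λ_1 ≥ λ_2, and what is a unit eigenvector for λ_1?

Step 1 — characteristic polynomial of 2×2 Sigma:
  det(Sigma - λI) = λ² - trace · λ + det = 0.
  trace = 19 + 7 = 26, det = 19·7 - (-4)² = 117.
Step 2 — discriminant:
  Δ = trace² - 4·det = 676 - 468 = 208.
Step 3 — eigenvalues:
  λ = (trace ± √Δ)/2 = (26 ± 14.4222)/2,
  λ_1 = 20.2111,  λ_2 = 5.7889.

Step 4 — unit eigenvector for λ_1: solve (Sigma - λ_1 I)v = 0. First row:
  (19 - 20.2111)·v_x + (-4)·v_y = 0, i.e. (-1.2111)·v_x + (-4)·v_y = 0,
  so v ∝ (b, λ_1 - a) = (-4, 1.2111); multiply by -1 so the first entry is positive: u = (4, -1.2111).
  ||u|| = √((4)² + (-1.2111)²) = √(17.4668) ≈ 4.1793,
  v_1 = u/||u|| ≈ (0.9571, -0.2898) (||v_1|| = 1).

λ_1 = 20.2111,  λ_2 = 5.7889;  v_1 ≈ (0.9571, -0.2898)


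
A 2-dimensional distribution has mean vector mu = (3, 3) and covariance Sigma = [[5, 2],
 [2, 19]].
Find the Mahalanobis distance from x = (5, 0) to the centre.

Step 1 — centre the observation: (x - mu) = (2, -3).

Step 2 — invert Sigma. det(Sigma) = 5·19 - (2)² = 91.
  Sigma^{-1} = (1/det) · [[d, -b], [-b, a]] = [[0.2088, -0.022],
 [-0.022, 0.0549]].

Step 3 — form the quadratic (x - mu)^T · Sigma^{-1} · (x - mu):
  Sigma^{-1} · (x - mu) = (0.4835, -0.2088).
  (x - mu)^T · [Sigma^{-1} · (x - mu)] = (2)·(0.4835) + (-3)·(-0.2088) = 1.5934.

Step 4 — take square root: d = √(1.5934) ≈ 1.2623.

d(x, mu) = √(1.5934) ≈ 1.2623


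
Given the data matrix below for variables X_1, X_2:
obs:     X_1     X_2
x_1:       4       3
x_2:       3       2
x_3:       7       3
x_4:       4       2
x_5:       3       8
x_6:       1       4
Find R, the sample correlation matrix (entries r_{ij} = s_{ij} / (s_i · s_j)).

Step 1 — column means:
  mean(X_1) = (4 + 3 + 7 + 4 + 3 + 1) / 6 = 22/6 = 3.6667
  mean(X_2) = (3 + 2 + 3 + 2 + 8 + 4) / 6 = 22/6 = 3.6667

Step 2 — sample variances and covariances s[i,j] = (1/(n-1)) · Σ_k (x_{k,i} - mean_i) · (x_{k,j} - mean_j), with n-1 = 5:
  s[X_1,X_1] = ((0.3333)·(0.3333) + (-0.6667)·(-0.6667) + (3.3333)·(3.3333) + (0.3333)·(0.3333) + (-0.6667)·(-0.6667) + (-2.6667)·(-2.6667)) / 5 = 19.3333/5 = 3.8667
  s[X_1,X_2] = ((0.3333)·(-0.6667) + (-0.6667)·(-1.6667) + (3.3333)·(-0.6667) + (0.3333)·(-1.6667) + (-0.6667)·(4.3333) + (-2.6667)·(0.3333)) / 5 = -5.6667/5 = -1.1333
  s[X_2,X_2] = ((-0.6667)·(-0.6667) + (-1.6667)·(-1.6667) + (-0.6667)·(-0.6667) + (-1.6667)·(-1.6667) + (4.3333)·(4.3333) + (0.3333)·(0.3333)) / 5 = 25.3333/5 = 5.0667
  Sample standard deviations s_i = √(s[i,i]):
  s(X_1) = √(3.8667) = 1.9664
  s(X_2) = √(5.0667) = 2.2509

Step 3 — r_{ij} = s_{ij} / (s_i · s_j):
  r[X_1,X_1] = 1 (diagonal).
  r[X_1,X_2] = -1.1333 / (1.9664 · 2.2509) = -1.1333 / 4.4262 = -0.2561
  r[X_2,X_2] = 1 (diagonal).

R is symmetric with unit diagonal. Assembling:

R = [[1, -0.2561],
 [-0.2561, 1]]


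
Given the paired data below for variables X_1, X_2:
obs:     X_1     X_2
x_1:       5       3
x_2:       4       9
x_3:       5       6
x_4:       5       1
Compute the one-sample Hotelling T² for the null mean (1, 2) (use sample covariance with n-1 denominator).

Step 1 — sample mean vector:
  mean(X_1) = (5 + 4 + 5 + 5) / 4 = 19/4 = 4.75
  mean(X_2) = (3 + 9 + 6 + 1) / 4 = 19/4 = 4.75
  x̄ = (4.75, 4.75),  deviation x̄ - mu_0 = (4.75, 4.75) - (1, 2) = (3.75, 2.75).

Step 2 — sample covariance matrix, S[i,j] = (1/(n-1)) · Σ_k (x_{k,i} - mean_i) · (x_{k,j} - mean_j), divisor n-1 = 3:
  S[X_1,X_1] = ((0.25)·(0.25) + (-0.75)·(-0.75) + (0.25)·(0.25) + (0.25)·(0.25)) / 3 = 0.75/3 = 0.25
  S[X_1,X_2] = ((0.25)·(-1.75) + (-0.75)·(4.25) + (0.25)·(1.25) + (0.25)·(-3.75)) / 3 = -4.25/3 = -1.4167
  S[X_2,X_2] = ((-1.75)·(-1.75) + (4.25)·(4.25) + (1.25)·(1.25) + (-3.75)·(-3.75)) / 3 = 36.75/3 = 12.25
  S = [[0.25, -1.4167],
 [-1.4167, 12.25]].

Step 3 — invert S. det(S) = 0.25·12.25 - (-1.4167)² = 1.0556.
  S^{-1} = (1/det) · [[d, -b], [-b, a]] = [[11.6053, 1.3421],
 [1.3421, 0.2368]].

Step 4 — quadratic form (x̄ - mu_0)^T · S^{-1} · (x̄ - mu_0):
  S^{-1} · (x̄ - mu_0) = (47.2105, 5.6842),
  (x̄ - mu_0)^T · [...] = (3.75)·(47.2105) + (2.75)·(5.6842) = 192.6711.

Step 5 — scale by n: T² = 4 · 192.6711 = 770.6842.

T² ≈ 770.6842


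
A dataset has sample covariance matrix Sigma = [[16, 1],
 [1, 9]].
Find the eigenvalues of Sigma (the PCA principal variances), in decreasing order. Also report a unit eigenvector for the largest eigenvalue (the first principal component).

Step 1 — characteristic polynomial of 2×2 Sigma:
  det(Sigma - λI) = λ² - trace · λ + det = 0.
  trace = 16 + 9 = 25, det = 16·9 - (1)² = 143.
Step 2 — discriminant:
  Δ = trace² - 4·det = 625 - 572 = 53.
Step 3 — eigenvalues:
  λ = (trace ± √Δ)/2 = (25 ± 7.2801)/2,
  λ_1 = 16.1401,  λ_2 = 8.8599.

Step 4 — unit eigenvector for λ_1: solve (Sigma - λ_1 I)v = 0. First row:
  (16 - 16.1401)·v_x + (1)·v_y = 0, i.e. (-0.1401)·v_x + (1)·v_y = 0,
  so v ∝ (b, λ_1 - a) = (1, 0.1401) = u.
  ||u|| = √((1)² + (0.1401)²) = √(1.0196) ≈ 1.0098,
  v_1 = u/||u|| ≈ (0.9903, 0.1387) (||v_1|| = 1).

λ_1 = 16.1401,  λ_2 = 8.8599;  v_1 ≈ (0.9903, 0.1387)


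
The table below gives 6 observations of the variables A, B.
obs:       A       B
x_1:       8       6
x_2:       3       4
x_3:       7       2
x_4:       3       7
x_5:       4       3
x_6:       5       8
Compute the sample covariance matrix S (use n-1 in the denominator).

Step 1 — column means:
  mean(A) = (8 + 3 + 7 + 3 + 4 + 5) / 6 = 30/6 = 5
  mean(B) = (6 + 4 + 2 + 7 + 3 + 8) / 6 = 30/6 = 5

Step 2 — sample covariance S[i,j] = (1/(n-1)) · Σ_k (x_{k,i} - mean_i) · (x_{k,j} - mean_j), with n-1 = 5.
  S[A,A] = ((3)·(3) + (-2)·(-2) + (2)·(2) + (-2)·(-2) + (-1)·(-1) + (0)·(0)) / 5 = 22/5 = 4.4
  S[A,B] = ((3)·(1) + (-2)·(-1) + (2)·(-3) + (-2)·(2) + (-1)·(-2) + (0)·(3)) / 5 = -3/5 = -0.6
  S[B,B] = ((1)·(1) + (-1)·(-1) + (-3)·(-3) + (2)·(2) + (-2)·(-2) + (3)·(3)) / 5 = 28/5 = 5.6

S is symmetric (S[j,i] = S[i,j]). Assembling:

S = [[4.4, -0.6],
 [-0.6, 5.6]]


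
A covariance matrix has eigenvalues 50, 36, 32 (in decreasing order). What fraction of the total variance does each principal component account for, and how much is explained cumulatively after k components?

Step 1 — total variance = trace(Sigma) = Σ λ_i = 50 + 36 + 32 = 118.

Step 2 — fraction explained by component i = λ_i / Σ λ:
  PC1: 50/118 = 0.4237
  PC2: 36/118 = 0.3051
  PC3: 32/118 = 0.2712

Step 3 — cumulative fraction after k components = (λ_1 + ... + λ_k) / Σ λ:
  k = 1: 50/118 = 0.4237
  k = 2: (50 + 36)/118 = 86/118 = 0.7288
  k = 3: (50 + 36 + 32)/118 = 118/118 = 1

Summary (fraction, with percent):

explained: PC1 0.4237 (42.37%), PC2 0.3051 (30.51%), PC3 0.2712 (27.12%);  cumulative: 0.4237, 0.7288, 1


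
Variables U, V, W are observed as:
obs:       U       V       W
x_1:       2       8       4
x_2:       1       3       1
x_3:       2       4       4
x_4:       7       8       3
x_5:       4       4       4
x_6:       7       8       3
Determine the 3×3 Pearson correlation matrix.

Step 1 — column means:
  mean(U) = (2 + 1 + 2 + 7 + 4 + 7) / 6 = 23/6 = 3.8333
  mean(V) = (8 + 3 + 4 + 8 + 4 + 8) / 6 = 35/6 = 5.8333
  mean(W) = (4 + 1 + 4 + 3 + 4 + 3) / 6 = 19/6 = 3.1667

Step 2 — sample variances and covariances s[i,j] = (1/(n-1)) · Σ_k (x_{k,i} - mean_i) · (x_{k,j} - mean_j), with n-1 = 5:
  s[U,U] = ((-1.8333)·(-1.8333) + (-2.8333)·(-2.8333) + (-1.8333)·(-1.8333) + (3.1667)·(3.1667) + (0.1667)·(0.1667) + (3.1667)·(3.1667)) / 5 = 34.8333/5 = 6.9667
  s[U,V] = ((-1.8333)·(2.1667) + (-2.8333)·(-2.8333) + (-1.8333)·(-1.8333) + (3.1667)·(2.1667) + (0.1667)·(-1.8333) + (3.1667)·(2.1667)) / 5 = 20.8333/5 = 4.1667
  s[U,W] = ((-1.8333)·(0.8333) + (-2.8333)·(-2.1667) + (-1.8333)·(0.8333) + (3.1667)·(-0.1667) + (0.1667)·(0.8333) + (3.1667)·(-0.1667)) / 5 = 2.1667/5 = 0.4333
  s[V,V] = ((2.1667)·(2.1667) + (-2.8333)·(-2.8333) + (-1.8333)·(-1.8333) + (2.1667)·(2.1667) + (-1.8333)·(-1.8333) + (2.1667)·(2.1667)) / 5 = 28.8333/5 = 5.7667
  s[V,W] = ((2.1667)·(0.8333) + (-2.8333)·(-2.1667) + (-1.8333)·(0.8333) + (2.1667)·(-0.1667) + (-1.8333)·(0.8333) + (2.1667)·(-0.1667)) / 5 = 4.1667/5 = 0.8333
  s[W,W] = ((0.8333)·(0.8333) + (-2.1667)·(-2.1667) + (0.8333)·(0.8333) + (-0.1667)·(-0.1667) + (0.8333)·(0.8333) + (-0.1667)·(-0.1667)) / 5 = 6.8333/5 = 1.3667
  Sample standard deviations s_i = √(s[i,i]):
  s(U) = √(6.9667) = 2.6394
  s(V) = √(5.7667) = 2.4014
  s(W) = √(1.3667) = 1.169

Step 3 — r_{ij} = s_{ij} / (s_i · s_j):
  r[U,U] = 1 (diagonal).
  r[U,V] = 4.1667 / (2.6394 · 2.4014) = 4.1667 / 6.3383 = 0.6574
  r[U,W] = 0.4333 / (2.6394 · 1.169) = 0.4333 / 3.0856 = 0.1404
  r[V,V] = 1 (diagonal).
  r[V,W] = 0.8333 / (2.4014 · 1.169) = 0.8333 / 2.8073 = 0.2968
  r[W,W] = 1 (diagonal).

R is symmetric with unit diagonal. Assembling:

R = [[1, 0.6574, 0.1404],
 [0.6574, 1, 0.2968],
 [0.1404, 0.2968, 1]]


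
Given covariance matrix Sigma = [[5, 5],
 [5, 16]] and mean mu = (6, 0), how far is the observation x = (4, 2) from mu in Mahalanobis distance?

Step 1 — centre the observation: (x - mu) = (-2, 2).

Step 2 — invert Sigma. det(Sigma) = 5·16 - (5)² = 55.
  Sigma^{-1} = (1/det) · [[d, -b], [-b, a]] = [[0.2909, -0.0909],
 [-0.0909, 0.0909]].

Step 3 — form the quadratic (x - mu)^T · Sigma^{-1} · (x - mu):
  Sigma^{-1} · (x - mu) = (-0.7636, 0.3636).
  (x - mu)^T · [Sigma^{-1} · (x - mu)] = (-2)·(-0.7636) + (2)·(0.3636) = 2.2545.

Step 4 — take square root: d = √(2.2545) ≈ 1.5015.

d(x, mu) = √(2.2545) ≈ 1.5015


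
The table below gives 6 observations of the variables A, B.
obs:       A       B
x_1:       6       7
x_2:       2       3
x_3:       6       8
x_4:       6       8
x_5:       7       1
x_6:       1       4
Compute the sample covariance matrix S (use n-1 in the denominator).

Step 1 — column means:
  mean(A) = (6 + 2 + 6 + 6 + 7 + 1) / 6 = 28/6 = 4.6667
  mean(B) = (7 + 3 + 8 + 8 + 1 + 4) / 6 = 31/6 = 5.1667

Step 2 — sample covariance S[i,j] = (1/(n-1)) · Σ_k (x_{k,i} - mean_i) · (x_{k,j} - mean_j), with n-1 = 5.
  S[A,A] = ((1.3333)·(1.3333) + (-2.6667)·(-2.6667) + (1.3333)·(1.3333) + (1.3333)·(1.3333) + (2.3333)·(2.3333) + (-3.6667)·(-3.6667)) / 5 = 31.3333/5 = 6.2667
  S[A,B] = ((1.3333)·(1.8333) + (-2.6667)·(-2.1667) + (1.3333)·(2.8333) + (1.3333)·(2.8333) + (2.3333)·(-4.1667) + (-3.6667)·(-1.1667)) / 5 = 10.3333/5 = 2.0667
  S[B,B] = ((1.8333)·(1.8333) + (-2.1667)·(-2.1667) + (2.8333)·(2.8333) + (2.8333)·(2.8333) + (-4.1667)·(-4.1667) + (-1.1667)·(-1.1667)) / 5 = 42.8333/5 = 8.5667

S is symmetric (S[j,i] = S[i,j]). Assembling:

S = [[6.2667, 2.0667],
 [2.0667, 8.5667]]


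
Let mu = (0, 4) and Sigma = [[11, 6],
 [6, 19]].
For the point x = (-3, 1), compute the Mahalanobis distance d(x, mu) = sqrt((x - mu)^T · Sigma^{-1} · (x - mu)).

Step 1 — centre the observation: (x - mu) = (-3, -3).

Step 2 — invert Sigma. det(Sigma) = 11·19 - (6)² = 173.
  Sigma^{-1} = (1/det) · [[d, -b], [-b, a]] = [[0.1098, -0.0347],
 [-0.0347, 0.0636]].

Step 3 — form the quadratic (x - mu)^T · Sigma^{-1} · (x - mu):
  Sigma^{-1} · (x - mu) = (-0.2254, -0.0867).
  (x - mu)^T · [Sigma^{-1} · (x - mu)] = (-3)·(-0.2254) + (-3)·(-0.0867) = 0.9364.

Step 4 — take square root: d = √(0.9364) ≈ 0.9677.

d(x, mu) = √(0.9364) ≈ 0.9677


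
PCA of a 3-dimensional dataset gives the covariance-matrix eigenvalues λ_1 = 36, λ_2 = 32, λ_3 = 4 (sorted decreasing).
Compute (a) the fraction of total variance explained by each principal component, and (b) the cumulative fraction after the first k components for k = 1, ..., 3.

Step 1 — total variance = trace(Sigma) = Σ λ_i = 36 + 32 + 4 = 72.

Step 2 — fraction explained by component i = λ_i / Σ λ:
  PC1: 36/72 = 0.5
  PC2: 32/72 = 0.4444
  PC3: 4/72 = 0.0556

Step 3 — cumulative fraction after k components = (λ_1 + ... + λ_k) / Σ λ:
  k = 1: 36/72 = 0.5
  k = 2: (36 + 32)/72 = 68/72 = 0.9444
  k = 3: (36 + 32 + 4)/72 = 72/72 = 1

Summary (fraction, with percent):

explained: PC1 0.5 (50%), PC2 0.4444 (44.44%), PC3 0.0556 (5.56%);  cumulative: 0.5, 0.9444, 1


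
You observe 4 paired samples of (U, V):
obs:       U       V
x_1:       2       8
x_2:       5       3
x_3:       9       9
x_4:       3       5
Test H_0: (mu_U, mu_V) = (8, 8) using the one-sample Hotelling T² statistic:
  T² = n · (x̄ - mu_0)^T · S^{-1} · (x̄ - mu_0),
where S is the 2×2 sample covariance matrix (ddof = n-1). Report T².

Step 1 — sample mean vector:
  mean(U) = (2 + 5 + 9 + 3) / 4 = 19/4 = 4.75
  mean(V) = (8 + 3 + 9 + 5) / 4 = 25/4 = 6.25
  x̄ = (4.75, 6.25),  deviation x̄ - mu_0 = (4.75, 6.25) - (8, 8) = (-3.25, -1.75).

Step 2 — sample covariance matrix, S[i,j] = (1/(n-1)) · Σ_k (x_{k,i} - mean_i) · (x_{k,j} - mean_j), divisor n-1 = 3:
  S[U,U] = ((-2.75)·(-2.75) + (0.25)·(0.25) + (4.25)·(4.25) + (-1.75)·(-1.75)) / 3 = 28.75/3 = 9.5833
  S[U,V] = ((-2.75)·(1.75) + (0.25)·(-3.25) + (4.25)·(2.75) + (-1.75)·(-1.25)) / 3 = 8.25/3 = 2.75
  S[V,V] = ((1.75)·(1.75) + (-3.25)·(-3.25) + (2.75)·(2.75) + (-1.25)·(-1.25)) / 3 = 22.75/3 = 7.5833
  S = [[9.5833, 2.75],
 [2.75, 7.5833]].

Step 3 — invert S. det(S) = 9.5833·7.5833 - (2.75)² = 65.1111.
  S^{-1} = (1/det) · [[d, -b], [-b, a]] = [[0.1165, -0.0422],
 [-0.0422, 0.1472]].

Step 4 — quadratic form (x̄ - mu_0)^T · S^{-1} · (x̄ - mu_0):
  S^{-1} · (x̄ - mu_0) = (-0.3046, -0.1203),
  (x̄ - mu_0)^T · [...] = (-3.25)·(-0.3046) + (-1.75)·(-0.1203) = 1.2005.

Step 5 — scale by n: T² = 4 · 1.2005 = 4.802.

T² ≈ 4.802


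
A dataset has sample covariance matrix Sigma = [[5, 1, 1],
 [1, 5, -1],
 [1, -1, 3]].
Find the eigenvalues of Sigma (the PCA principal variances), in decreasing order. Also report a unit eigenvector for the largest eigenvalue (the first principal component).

Step 1 — characteristic polynomial p(λ) = det(λI - Sigma) = λ³ - tr·λ² + c_1·λ - det, where tr = trace, c_1 = sum of the principal 2×2 minors, det = det(Sigma):
  tr = 5 + 5 + 3 = 13,
  c_1 = (5·5 - (1)²) + (5·3 - (1)²) + (5·3 - (-1)²) = 24 + 14 + 14 = 52,
  det = 5·(5·3 - (-1)²) - (1)·((1)·3 - (-1)·(1)) + (1)·((1)·(-1) - 5·(1)) = 5·(14) - (1)·(4) + (1)·(-6) = 60.
  So p(λ) = λ³ - 13λ² + 52λ - 60.
Step 2 — look for an integer root (rational root theorem: any rational root is an integer divisor of 60). Testing λ = 2:
  p(2) = 8 - 52 + 104 - 60 = 0  ✓
  Dividing out (λ - 2): p(λ) = (λ - 2)(λ² - 11λ + 30).
Step 3 — remaining eigenvalues from the quadratic λ² - 11λ + 30 = 0:
  Δ = 11² - 4·30 = 121 - 120 = 1,  λ = (11 ± √1)/2 = (11 ± 1)/2 = 6 or 5.
  Sorted: λ_1 = 6,  λ_2 = 5,  λ_3 = 2  (check: sum = 13 = tr ✓).

Step 4 — unit eigenvector for λ_1 = 6: v spans the null space of (Sigma - λ_1 I), whose rows are
  r_1 = (-1, 1, 1),  r_2 = (1, -1, -1),  r_3 = (1, -1, -3).
  v is orthogonal to every row, so take v ∝ r_1 × r_3 = ((1)·(-3) - (1)·(-1), (1)·(1) - (-1)·(-3), (-1)·(-1) - (1)·(1)) = (-2, -2, 0).
  Rescale (divide by 2; multiply by -1 so the first nonzero entry is positive): u = (1, 1, 0).
  ||u|| = √((1)² + (1)² + (0)²) = √(2) ≈ 1.4142,  v_1 = u/||u|| ≈ (0.7071, 0.7071, 0) (||v_1|| = 1).

λ_1 = 6,  λ_2 = 5,  λ_3 = 2;  v_1 ≈ (0.7071, 0.7071, 0)


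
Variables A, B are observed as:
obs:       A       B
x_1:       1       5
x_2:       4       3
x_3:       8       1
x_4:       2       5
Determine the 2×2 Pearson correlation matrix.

Step 1 — column means:
  mean(A) = (1 + 4 + 8 + 2) / 4 = 15/4 = 3.75
  mean(B) = (5 + 3 + 1 + 5) / 4 = 14/4 = 3.5

Step 2 — sample variances and covariances s[i,j] = (1/(n-1)) · Σ_k (x_{k,i} - mean_i) · (x_{k,j} - mean_j), with n-1 = 3:
  s[A,A] = ((-2.75)·(-2.75) + (0.25)·(0.25) + (4.25)·(4.25) + (-1.75)·(-1.75)) / 3 = 28.75/3 = 9.5833
  s[A,B] = ((-2.75)·(1.5) + (0.25)·(-0.5) + (4.25)·(-2.5) + (-1.75)·(1.5)) / 3 = -17.5/3 = -5.8333
  s[B,B] = ((1.5)·(1.5) + (-0.5)·(-0.5) + (-2.5)·(-2.5) + (1.5)·(1.5)) / 3 = 11/3 = 3.6667
  Sample standard deviations s_i = √(s[i,i]):
  s(A) = √(9.5833) = 3.0957
  s(B) = √(3.6667) = 1.9149

Step 3 — r_{ij} = s_{ij} / (s_i · s_j):
  r[A,A] = 1 (diagonal).
  r[A,B] = -5.8333 / (3.0957 · 1.9149) = -5.8333 / 5.9278 = -0.9841
  r[B,B] = 1 (diagonal).

R is symmetric with unit diagonal. Assembling:

R = [[1, -0.9841],
 [-0.9841, 1]]


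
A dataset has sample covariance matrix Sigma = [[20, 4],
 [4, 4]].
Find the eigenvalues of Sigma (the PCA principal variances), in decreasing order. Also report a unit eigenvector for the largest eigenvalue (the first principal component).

Step 1 — characteristic polynomial of 2×2 Sigma:
  det(Sigma - λI) = λ² - trace · λ + det = 0.
  trace = 20 + 4 = 24, det = 20·4 - (4)² = 64.
Step 2 — discriminant:
  Δ = trace² - 4·det = 576 - 256 = 320.
Step 3 — eigenvalues:
  λ = (trace ± √Δ)/2 = (24 ± 17.8885)/2,
  λ_1 = 20.9443,  λ_2 = 3.0557.

Step 4 — unit eigenvector for λ_1: solve (Sigma - λ_1 I)v = 0. First row:
  (20 - 20.9443)·v_x + (4)·v_y = 0, i.e. (-0.9443)·v_x + (4)·v_y = 0,
  so v ∝ (b, λ_1 - a) = (4, 0.9443) = u.
  ||u|| = √((4)² + (0.9443)²) = √(16.8916) ≈ 4.1099,
  v_1 = u/||u|| ≈ (0.9732, 0.2298) (||v_1|| = 1).

λ_1 = 20.9443,  λ_2 = 3.0557;  v_1 ≈ (0.9732, 0.2298)


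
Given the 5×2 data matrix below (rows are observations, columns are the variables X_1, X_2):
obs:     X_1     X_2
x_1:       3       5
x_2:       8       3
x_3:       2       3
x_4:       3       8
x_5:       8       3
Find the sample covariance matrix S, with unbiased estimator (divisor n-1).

Step 1 — column means:
  mean(X_1) = (3 + 8 + 2 + 3 + 8) / 5 = 24/5 = 4.8
  mean(X_2) = (5 + 3 + 3 + 8 + 3) / 5 = 22/5 = 4.4

Step 2 — sample covariance S[i,j] = (1/(n-1)) · Σ_k (x_{k,i} - mean_i) · (x_{k,j} - mean_j), with n-1 = 4.
  S[X_1,X_1] = ((-1.8)·(-1.8) + (3.2)·(3.2) + (-2.8)·(-2.8) + (-1.8)·(-1.8) + (3.2)·(3.2)) / 4 = 34.8/4 = 8.7
  S[X_1,X_2] = ((-1.8)·(0.6) + (3.2)·(-1.4) + (-2.8)·(-1.4) + (-1.8)·(3.6) + (3.2)·(-1.4)) / 4 = -12.6/4 = -3.15
  S[X_2,X_2] = ((0.6)·(0.6) + (-1.4)·(-1.4) + (-1.4)·(-1.4) + (3.6)·(3.6) + (-1.4)·(-1.4)) / 4 = 19.2/4 = 4.8

S is symmetric (S[j,i] = S[i,j]). Assembling:

S = [[8.7, -3.15],
 [-3.15, 4.8]]


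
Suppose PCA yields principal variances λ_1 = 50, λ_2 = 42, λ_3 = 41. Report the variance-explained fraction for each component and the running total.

Step 1 — total variance = trace(Sigma) = Σ λ_i = 50 + 42 + 41 = 133.

Step 2 — fraction explained by component i = λ_i / Σ λ:
  PC1: 50/133 = 0.3759
  PC2: 42/133 = 0.3158
  PC3: 41/133 = 0.3083

Step 3 — cumulative fraction after k components = (λ_1 + ... + λ_k) / Σ λ:
  k = 1: 50/133 = 0.3759
  k = 2: (50 + 42)/133 = 92/133 = 0.6917
  k = 3: (50 + 42 + 41)/133 = 133/133 = 1

Summary (fraction, with percent):

explained: PC1 0.3759 (37.59%), PC2 0.3158 (31.58%), PC3 0.3083 (30.83%);  cumulative: 0.3759, 0.6917, 1


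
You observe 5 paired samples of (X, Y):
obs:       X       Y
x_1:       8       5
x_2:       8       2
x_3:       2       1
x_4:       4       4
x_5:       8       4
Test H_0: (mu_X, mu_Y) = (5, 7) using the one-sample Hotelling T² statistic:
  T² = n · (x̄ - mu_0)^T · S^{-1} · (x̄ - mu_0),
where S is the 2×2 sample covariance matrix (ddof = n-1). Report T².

Step 1 — sample mean vector:
  mean(X) = (8 + 8 + 2 + 4 + 8) / 5 = 30/5 = 6
  mean(Y) = (5 + 2 + 1 + 4 + 4) / 5 = 16/5 = 3.2
  x̄ = (6, 3.2),  deviation x̄ - mu_0 = (6, 3.2) - (5, 7) = (1, -3.8).

Step 2 — sample covariance matrix, S[i,j] = (1/(n-1)) · Σ_k (x_{k,i} - mean_i) · (x_{k,j} - mean_j), divisor n-1 = 4:
  S[X,X] = ((2)·(2) + (2)·(2) + (-4)·(-4) + (-2)·(-2) + (2)·(2)) / 4 = 32/4 = 8
  S[X,Y] = ((2)·(1.8) + (2)·(-1.2) + (-4)·(-2.2) + (-2)·(0.8) + (2)·(0.8)) / 4 = 10/4 = 2.5
  S[Y,Y] = ((1.8)·(1.8) + (-1.2)·(-1.2) + (-2.2)·(-2.2) + (0.8)·(0.8) + (0.8)·(0.8)) / 4 = 10.8/4 = 2.7
  S = [[8, 2.5],
 [2.5, 2.7]].

Step 3 — invert S. det(S) = 8·2.7 - (2.5)² = 15.35.
  S^{-1} = (1/det) · [[d, -b], [-b, a]] = [[0.1759, -0.1629],
 [-0.1629, 0.5212]].

Step 4 — quadratic form (x̄ - mu_0)^T · S^{-1} · (x̄ - mu_0):
  S^{-1} · (x̄ - mu_0) = (0.7948, -2.1433),
  (x̄ - mu_0)^T · [...] = (1)·(0.7948) + (-3.8)·(-2.1433) = 8.9394.

Step 5 — scale by n: T² = 5 · 8.9394 = 44.6971.

T² ≈ 44.6971


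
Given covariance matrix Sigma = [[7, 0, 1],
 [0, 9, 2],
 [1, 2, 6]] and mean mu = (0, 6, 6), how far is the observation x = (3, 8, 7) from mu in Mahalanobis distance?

Step 1 — centre the observation: (x - mu) = (3, 2, 1).

Step 2 — invert Sigma (cofactor / det for 3×3, or solve directly):
  Sigma^{-1} = [[0.1466, 0.0059, -0.0264],
 [0.0059, 0.1202, -0.0411],
 [-0.0264, -0.0411, 0.1848]].

Step 3 — form the quadratic (x - mu)^T · Sigma^{-1} · (x - mu):
  Sigma^{-1} · (x - mu) = (0.4252, 0.217, 0.0235).
  (x - mu)^T · [Sigma^{-1} · (x - mu)] = (3)·(0.4252) + (2)·(0.217) + (1)·(0.0235) = 1.7331.

Step 4 — take square root: d = √(1.7331) ≈ 1.3165.

d(x, mu) = √(1.7331) ≈ 1.3165


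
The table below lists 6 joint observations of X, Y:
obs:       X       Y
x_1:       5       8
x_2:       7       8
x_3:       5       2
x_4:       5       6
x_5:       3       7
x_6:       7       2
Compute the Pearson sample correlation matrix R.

Step 1 — column means:
  mean(X) = (5 + 7 + 5 + 5 + 3 + 7) / 6 = 32/6 = 5.3333
  mean(Y) = (8 + 8 + 2 + 6 + 7 + 2) / 6 = 33/6 = 5.5

Step 2 — sample variances and covariances s[i,j] = (1/(n-1)) · Σ_k (x_{k,i} - mean_i) · (x_{k,j} - mean_j), with n-1 = 5:
  s[X,X] = ((-0.3333)·(-0.3333) + (1.6667)·(1.6667) + (-0.3333)·(-0.3333) + (-0.3333)·(-0.3333) + (-2.3333)·(-2.3333) + (1.6667)·(1.6667)) / 5 = 11.3333/5 = 2.2667
  s[X,Y] = ((-0.3333)·(2.5) + (1.6667)·(2.5) + (-0.3333)·(-3.5) + (-0.3333)·(0.5) + (-2.3333)·(1.5) + (1.6667)·(-3.5)) / 5 = -5/5 = -1
  s[Y,Y] = ((2.5)·(2.5) + (2.5)·(2.5) + (-3.5)·(-3.5) + (0.5)·(0.5) + (1.5)·(1.5) + (-3.5)·(-3.5)) / 5 = 39.5/5 = 7.9
  Sample standard deviations s_i = √(s[i,i]):
  s(X) = √(2.2667) = 1.5055
  s(Y) = √(7.9) = 2.8107

Step 3 — r_{ij} = s_{ij} / (s_i · s_j):
  r[X,X] = 1 (diagonal).
  r[X,Y] = -1 / (1.5055 · 2.8107) = -1 / 4.2316 = -0.2363
  r[Y,Y] = 1 (diagonal).

R is symmetric with unit diagonal. Assembling:

R = [[1, -0.2363],
 [-0.2363, 1]]


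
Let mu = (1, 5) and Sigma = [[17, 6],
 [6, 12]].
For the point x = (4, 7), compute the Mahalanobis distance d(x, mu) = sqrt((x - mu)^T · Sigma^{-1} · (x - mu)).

Step 1 — centre the observation: (x - mu) = (3, 2).

Step 2 — invert Sigma. det(Sigma) = 17·12 - (6)² = 168.
  Sigma^{-1} = (1/det) · [[d, -b], [-b, a]] = [[0.0714, -0.0357],
 [-0.0357, 0.1012]].

Step 3 — form the quadratic (x - mu)^T · Sigma^{-1} · (x - mu):
  Sigma^{-1} · (x - mu) = (0.1429, 0.0952).
  (x - mu)^T · [Sigma^{-1} · (x - mu)] = (3)·(0.1429) + (2)·(0.0952) = 0.619.

Step 4 — take square root: d = √(0.619) ≈ 0.7868.

d(x, mu) = √(0.619) ≈ 0.7868


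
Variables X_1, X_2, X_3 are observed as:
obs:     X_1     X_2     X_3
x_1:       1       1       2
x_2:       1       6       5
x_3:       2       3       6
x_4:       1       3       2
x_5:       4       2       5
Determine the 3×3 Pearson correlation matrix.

Step 1 — column means:
  mean(X_1) = (1 + 1 + 2 + 1 + 4) / 5 = 9/5 = 1.8
  mean(X_2) = (1 + 6 + 3 + 3 + 2) / 5 = 15/5 = 3
  mean(X_3) = (2 + 5 + 6 + 2 + 5) / 5 = 20/5 = 4

Step 2 — sample variances and covariances s[i,j] = (1/(n-1)) · Σ_k (x_{k,i} - mean_i) · (x_{k,j} - mean_j), with n-1 = 4:
  s[X_1,X_1] = ((-0.8)·(-0.8) + (-0.8)·(-0.8) + (0.2)·(0.2) + (-0.8)·(-0.8) + (2.2)·(2.2)) / 4 = 6.8/4 = 1.7
  s[X_1,X_2] = ((-0.8)·(-2) + (-0.8)·(3) + (0.2)·(0) + (-0.8)·(0) + (2.2)·(-1)) / 4 = -3/4 = -0.75
  s[X_1,X_3] = ((-0.8)·(-2) + (-0.8)·(1) + (0.2)·(2) + (-0.8)·(-2) + (2.2)·(1)) / 4 = 5/4 = 1.25
  s[X_2,X_2] = ((-2)·(-2) + (3)·(3) + (0)·(0) + (0)·(0) + (-1)·(-1)) / 4 = 14/4 = 3.5
  s[X_2,X_3] = ((-2)·(-2) + (3)·(1) + (0)·(2) + (0)·(-2) + (-1)·(1)) / 4 = 6/4 = 1.5
  s[X_3,X_3] = ((-2)·(-2) + (1)·(1) + (2)·(2) + (-2)·(-2) + (1)·(1)) / 4 = 14/4 = 3.5
  Sample standard deviations s_i = √(s[i,i]):
  s(X_1) = √(1.7) = 1.3038
  s(X_2) = √(3.5) = 1.8708
  s(X_3) = √(3.5) = 1.8708

Step 3 — r_{ij} = s_{ij} / (s_i · s_j):
  r[X_1,X_1] = 1 (diagonal).
  r[X_1,X_2] = -0.75 / (1.3038 · 1.8708) = -0.75 / 2.4393 = -0.3075
  r[X_1,X_3] = 1.25 / (1.3038 · 1.8708) = 1.25 / 2.4393 = 0.5125
  r[X_2,X_2] = 1 (diagonal).
  r[X_2,X_3] = 1.5 / (1.8708 · 1.8708) = 1.5 / 3.5 = 0.4286
  r[X_3,X_3] = 1 (diagonal).

R is symmetric with unit diagonal. Assembling:

R = [[1, -0.3075, 0.5125],
 [-0.3075, 1, 0.4286],
 [0.5125, 0.4286, 1]]


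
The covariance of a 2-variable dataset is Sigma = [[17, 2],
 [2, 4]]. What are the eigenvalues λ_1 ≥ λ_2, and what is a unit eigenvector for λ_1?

Step 1 — characteristic polynomial of 2×2 Sigma:
  det(Sigma - λI) = λ² - trace · λ + det = 0.
  trace = 17 + 4 = 21, det = 17·4 - (2)² = 64.
Step 2 — discriminant:
  Δ = trace² - 4·det = 441 - 256 = 185.
Step 3 — eigenvalues:
  λ = (trace ± √Δ)/2 = (21 ± 13.6015)/2,
  λ_1 = 17.3007,  λ_2 = 3.6993.

Step 4 — unit eigenvector for λ_1: solve (Sigma - λ_1 I)v = 0. First row:
  (17 - 17.3007)·v_x + (2)·v_y = 0, i.e. (-0.3007)·v_x + (2)·v_y = 0,
  so v ∝ (b, λ_1 - a) = (2, 0.3007) = u.
  ||u|| = √((2)² + (0.3007)²) = √(4.0904) ≈ 2.0225,
  v_1 = u/||u|| ≈ (0.9889, 0.1487) (||v_1|| = 1).

λ_1 = 17.3007,  λ_2 = 3.6993;  v_1 ≈ (0.9889, 0.1487)


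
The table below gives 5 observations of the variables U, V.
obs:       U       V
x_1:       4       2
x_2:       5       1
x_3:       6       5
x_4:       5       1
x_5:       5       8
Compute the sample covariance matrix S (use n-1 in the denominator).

Step 1 — column means:
  mean(U) = (4 + 5 + 6 + 5 + 5) / 5 = 25/5 = 5
  mean(V) = (2 + 1 + 5 + 1 + 8) / 5 = 17/5 = 3.4

Step 2 — sample covariance S[i,j] = (1/(n-1)) · Σ_k (x_{k,i} - mean_i) · (x_{k,j} - mean_j), with n-1 = 4.
  S[U,U] = ((-1)·(-1) + (0)·(0) + (1)·(1) + (0)·(0) + (0)·(0)) / 4 = 2/4 = 0.5
  S[U,V] = ((-1)·(-1.4) + (0)·(-2.4) + (1)·(1.6) + (0)·(-2.4) + (0)·(4.6)) / 4 = 3/4 = 0.75
  S[V,V] = ((-1.4)·(-1.4) + (-2.4)·(-2.4) + (1.6)·(1.6) + (-2.4)·(-2.4) + (4.6)·(4.6)) / 4 = 37.2/4 = 9.3

S is symmetric (S[j,i] = S[i,j]). Assembling:

S = [[0.5, 0.75],
 [0.75, 9.3]]


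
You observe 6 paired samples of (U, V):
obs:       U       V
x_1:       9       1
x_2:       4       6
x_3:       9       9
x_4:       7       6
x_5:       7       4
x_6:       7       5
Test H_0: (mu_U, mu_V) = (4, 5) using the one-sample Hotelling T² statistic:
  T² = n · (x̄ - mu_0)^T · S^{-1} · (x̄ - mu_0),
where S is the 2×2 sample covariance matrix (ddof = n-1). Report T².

Step 1 — sample mean vector:
  mean(U) = (9 + 4 + 9 + 7 + 7 + 7) / 6 = 43/6 = 7.1667
  mean(V) = (1 + 6 + 9 + 6 + 4 + 5) / 6 = 31/6 = 5.1667
  x̄ = (7.1667, 5.1667),  deviation x̄ - mu_0 = (7.1667, 5.1667) - (4, 5) = (3.1667, 0.1667).

Step 2 — sample covariance matrix, S[i,j] = (1/(n-1)) · Σ_k (x_{k,i} - mean_i) · (x_{k,j} - mean_j), divisor n-1 = 5:
  S[U,U] = ((1.8333)·(1.8333) + (-3.1667)·(-3.1667) + (1.8333)·(1.8333) + (-0.1667)·(-0.1667) + (-0.1667)·(-0.1667) + (-0.1667)·(-0.1667)) / 5 = 16.8333/5 = 3.3667
  S[U,V] = ((1.8333)·(-4.1667) + (-3.1667)·(0.8333) + (1.8333)·(3.8333) + (-0.1667)·(0.8333) + (-0.1667)·(-1.1667) + (-0.1667)·(-0.1667)) / 5 = -3.1667/5 = -0.6333
  S[V,V] = ((-4.1667)·(-4.1667) + (0.8333)·(0.8333) + (3.8333)·(3.8333) + (0.8333)·(0.8333) + (-1.1667)·(-1.1667) + (-0.1667)·(-0.1667)) / 5 = 34.8333/5 = 6.9667
  S = [[3.3667, -0.6333],
 [-0.6333, 6.9667]].

Step 3 — invert S. det(S) = 3.3667·6.9667 - (-0.6333)² = 23.0533.
  S^{-1} = (1/det) · [[d, -b], [-b, a]] = [[0.3022, 0.0275],
 [0.0275, 0.146]].

Step 4 — quadratic form (x̄ - mu_0)^T · S^{-1} · (x̄ - mu_0):
  S^{-1} · (x̄ - mu_0) = (0.9615, 0.1113),
  (x̄ - mu_0)^T · [...] = (3.1667)·(0.9615) + (0.1667)·(0.1113) = 3.0634.

Step 5 — scale by n: T² = 6 · 3.0634 = 18.3806.

T² ≈ 18.3806


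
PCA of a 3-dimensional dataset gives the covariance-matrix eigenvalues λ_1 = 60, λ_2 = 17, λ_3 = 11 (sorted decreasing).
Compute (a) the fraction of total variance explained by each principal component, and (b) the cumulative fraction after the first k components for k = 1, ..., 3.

Step 1 — total variance = trace(Sigma) = Σ λ_i = 60 + 17 + 11 = 88.

Step 2 — fraction explained by component i = λ_i / Σ λ:
  PC1: 60/88 = 0.6818
  PC2: 17/88 = 0.1932
  PC3: 11/88 = 0.125

Step 3 — cumulative fraction after k components = (λ_1 + ... + λ_k) / Σ λ:
  k = 1: 60/88 = 0.6818
  k = 2: (60 + 17)/88 = 77/88 = 0.875
  k = 3: (60 + 17 + 11)/88 = 88/88 = 1

Summary (fraction, with percent):

explained: PC1 0.6818 (68.18%), PC2 0.1932 (19.32%), PC3 0.125 (12.5%);  cumulative: 0.6818, 0.875, 1


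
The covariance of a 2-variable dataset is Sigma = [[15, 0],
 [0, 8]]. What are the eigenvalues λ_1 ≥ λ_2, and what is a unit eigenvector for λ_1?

Step 1 — characteristic polynomial of 2×2 Sigma:
  det(Sigma - λI) = λ² - trace · λ + det = 0.
  trace = 15 + 8 = 23, det = 15·8 - (0)² = 120.
Step 2 — discriminant:
  Δ = trace² - 4·det = 529 - 480 = 49.
Step 3 — eigenvalues:
  λ = (trace ± √Δ)/2 = (23 ± 7)/2,
  λ_1 = 15,  λ_2 = 8.

Step 4 — unit eigenvector for λ_1: Sigma is diagonal, so its eigenvectors are the coordinate axes. λ_1 = 15 is the diagonal entry on the first coordinate axis, hence
  v_1 = (1, 0) (||v_1|| = 1).

λ_1 = 15,  λ_2 = 8;  v_1 ≈ (1, 0)


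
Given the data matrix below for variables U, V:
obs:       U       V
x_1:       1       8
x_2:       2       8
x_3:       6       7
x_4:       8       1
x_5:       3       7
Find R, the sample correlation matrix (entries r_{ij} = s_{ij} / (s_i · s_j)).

Step 1 — column means:
  mean(U) = (1 + 2 + 6 + 8 + 3) / 5 = 20/5 = 4
  mean(V) = (8 + 8 + 7 + 1 + 7) / 5 = 31/5 = 6.2

Step 2 — sample variances and covariances s[i,j] = (1/(n-1)) · Σ_k (x_{k,i} - mean_i) · (x_{k,j} - mean_j), with n-1 = 4:
  s[U,U] = ((-3)·(-3) + (-2)·(-2) + (2)·(2) + (4)·(4) + (-1)·(-1)) / 4 = 34/4 = 8.5
  s[U,V] = ((-3)·(1.8) + (-2)·(1.8) + (2)·(0.8) + (4)·(-5.2) + (-1)·(0.8)) / 4 = -29/4 = -7.25
  s[V,V] = ((1.8)·(1.8) + (1.8)·(1.8) + (0.8)·(0.8) + (-5.2)·(-5.2) + (0.8)·(0.8)) / 4 = 34.8/4 = 8.7
  Sample standard deviations s_i = √(s[i,i]):
  s(U) = √(8.5) = 2.9155
  s(V) = √(8.7) = 2.9496

Step 3 — r_{ij} = s_{ij} / (s_i · s_j):
  r[U,U] = 1 (diagonal).
  r[U,V] = -7.25 / (2.9155 · 2.9496) = -7.25 / 8.5994 = -0.8431
  r[V,V] = 1 (diagonal).

R is symmetric with unit diagonal. Assembling:

R = [[1, -0.8431],
 [-0.8431, 1]]


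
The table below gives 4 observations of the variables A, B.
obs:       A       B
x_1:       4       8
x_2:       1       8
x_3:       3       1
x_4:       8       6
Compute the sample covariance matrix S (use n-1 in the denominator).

Step 1 — column means:
  mean(A) = (4 + 1 + 3 + 8) / 4 = 16/4 = 4
  mean(B) = (8 + 8 + 1 + 6) / 4 = 23/4 = 5.75

Step 2 — sample covariance S[i,j] = (1/(n-1)) · Σ_k (x_{k,i} - mean_i) · (x_{k,j} - mean_j), with n-1 = 3.
  S[A,A] = ((0)·(0) + (-3)·(-3) + (-1)·(-1) + (4)·(4)) / 3 = 26/3 = 8.6667
  S[A,B] = ((0)·(2.25) + (-3)·(2.25) + (-1)·(-4.75) + (4)·(0.25)) / 3 = -1/3 = -0.3333
  S[B,B] = ((2.25)·(2.25) + (2.25)·(2.25) + (-4.75)·(-4.75) + (0.25)·(0.25)) / 3 = 32.75/3 = 10.9167

S is symmetric (S[j,i] = S[i,j]). Assembling:

S = [[8.6667, -0.3333],
 [-0.3333, 10.9167]]


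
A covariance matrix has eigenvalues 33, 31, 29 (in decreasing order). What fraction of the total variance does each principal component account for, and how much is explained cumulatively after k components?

Step 1 — total variance = trace(Sigma) = Σ λ_i = 33 + 31 + 29 = 93.

Step 2 — fraction explained by component i = λ_i / Σ λ:
  PC1: 33/93 = 0.3548
  PC2: 31/93 = 0.3333
  PC3: 29/93 = 0.3118

Step 3 — cumulative fraction after k components = (λ_1 + ... + λ_k) / Σ λ:
  k = 1: 33/93 = 0.3548
  k = 2: (33 + 31)/93 = 64/93 = 0.6882
  k = 3: (33 + 31 + 29)/93 = 93/93 = 1

Summary (fraction, with percent):

explained: PC1 0.3548 (35.48%), PC2 0.3333 (33.33%), PC3 0.3118 (31.18%);  cumulative: 0.3548, 0.6882, 1


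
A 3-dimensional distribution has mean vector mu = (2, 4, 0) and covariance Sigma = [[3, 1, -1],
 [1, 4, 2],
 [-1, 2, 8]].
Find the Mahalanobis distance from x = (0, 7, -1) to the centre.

Step 1 — centre the observation: (x - mu) = (-2, 3, -1).

Step 2 — invert Sigma (cofactor / det for 3×3, or solve directly):
  Sigma^{-1} = [[0.4118, -0.1471, 0.0882],
 [-0.1471, 0.3382, -0.1029],
 [0.0882, -0.1029, 0.1618]].

Step 3 — form the quadratic (x - mu)^T · Sigma^{-1} · (x - mu):
  Sigma^{-1} · (x - mu) = (-1.3529, 1.4118, -0.6471).
  (x - mu)^T · [Sigma^{-1} · (x - mu)] = (-2)·(-1.3529) + (3)·(1.4118) + (-1)·(-0.6471) = 7.5882.

Step 4 — take square root: d = √(7.5882) ≈ 2.7547.

d(x, mu) = √(7.5882) ≈ 2.7547


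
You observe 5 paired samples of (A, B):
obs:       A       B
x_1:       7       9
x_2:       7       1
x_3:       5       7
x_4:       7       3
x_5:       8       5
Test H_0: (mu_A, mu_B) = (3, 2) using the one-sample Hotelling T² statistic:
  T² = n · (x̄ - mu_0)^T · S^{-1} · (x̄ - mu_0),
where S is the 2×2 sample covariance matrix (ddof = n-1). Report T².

Step 1 — sample mean vector:
  mean(A) = (7 + 7 + 5 + 7 + 8) / 5 = 34/5 = 6.8
  mean(B) = (9 + 1 + 7 + 3 + 5) / 5 = 25/5 = 5
  x̄ = (6.8, 5),  deviation x̄ - mu_0 = (6.8, 5) - (3, 2) = (3.8, 3).

Step 2 — sample covariance matrix, S[i,j] = (1/(n-1)) · Σ_k (x_{k,i} - mean_i) · (x_{k,j} - mean_j), divisor n-1 = 4:
  S[A,A] = ((0.2)·(0.2) + (0.2)·(0.2) + (-1.8)·(-1.8) + (0.2)·(0.2) + (1.2)·(1.2)) / 4 = 4.8/4 = 1.2
  S[A,B] = ((0.2)·(4) + (0.2)·(-4) + (-1.8)·(2) + (0.2)·(-2) + (1.2)·(0)) / 4 = -4/4 = -1
  S[B,B] = ((4)·(4) + (-4)·(-4) + (2)·(2) + (-2)·(-2) + (0)·(0)) / 4 = 40/4 = 10
  S = [[1.2, -1],
 [-1, 10]].

Step 3 — invert S. det(S) = 1.2·10 - (-1)² = 11.
  S^{-1} = (1/det) · [[d, -b], [-b, a]] = [[0.9091, 0.0909],
 [0.0909, 0.1091]].

Step 4 — quadratic form (x̄ - mu_0)^T · S^{-1} · (x̄ - mu_0):
  S^{-1} · (x̄ - mu_0) = (3.7273, 0.6727),
  (x̄ - mu_0)^T · [...] = (3.8)·(3.7273) + (3)·(0.6727) = 16.1818.

Step 5 — scale by n: T² = 5 · 16.1818 = 80.9091.

T² ≈ 80.9091
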